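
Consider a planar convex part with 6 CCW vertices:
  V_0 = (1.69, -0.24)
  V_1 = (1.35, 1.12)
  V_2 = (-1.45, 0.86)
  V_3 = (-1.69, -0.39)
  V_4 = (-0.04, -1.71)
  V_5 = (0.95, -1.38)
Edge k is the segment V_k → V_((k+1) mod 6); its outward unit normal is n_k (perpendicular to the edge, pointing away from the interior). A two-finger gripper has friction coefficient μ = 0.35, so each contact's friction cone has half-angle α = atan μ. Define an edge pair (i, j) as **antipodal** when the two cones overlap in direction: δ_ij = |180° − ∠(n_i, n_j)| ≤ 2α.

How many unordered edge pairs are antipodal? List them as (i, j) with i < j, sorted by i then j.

α = atan 0.35 = 19.29°;  2α = 38.58°
n_0 = (+0.9701, +0.2425)
n_1 = (-0.0925, +0.9957)
n_2 = (-0.9821, +0.1886)
n_3 = (-0.6247, -0.7809)
n_4 = (+0.3162, -0.9487)
n_5 = (+0.8388, -0.5445)
  (0,1): δ = 98.73°  ·
  (0,2): δ = 24.90°  ✓
  (0,3): δ = 37.30°  ✓
  (0,4): δ = 94.40°  ·
  (0,5): δ = 132.98°  ·
  (1,2): δ = 106.17°  ·
  (1,3): δ = 43.96°  ·
  (1,4): δ = 13.13°  ✓
  (1,5): δ = 51.71°  ·
  (2,3): δ = 117.79°  ·
  (2,4): δ = 60.70°  ·
  (2,5): δ = 22.12°  ✓
  (3,4): δ = 122.91°  ·
  (3,5): δ = 84.33°  ·
  (4,5): δ = 141.42°  ·
antipodal pairs: 4

count = 4; pairs: (0,2), (0,3), (1,4), (2,5)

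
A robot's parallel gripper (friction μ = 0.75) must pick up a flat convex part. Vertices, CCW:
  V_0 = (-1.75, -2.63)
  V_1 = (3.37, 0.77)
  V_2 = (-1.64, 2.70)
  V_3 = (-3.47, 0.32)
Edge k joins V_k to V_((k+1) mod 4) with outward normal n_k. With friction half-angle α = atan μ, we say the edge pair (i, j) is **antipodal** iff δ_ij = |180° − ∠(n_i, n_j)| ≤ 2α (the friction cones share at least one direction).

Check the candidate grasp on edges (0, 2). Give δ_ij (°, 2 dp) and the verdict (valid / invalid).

α = atan 0.75 = 36.87°;  2α = 73.74°
edge 0: e_0 = (+5.12, +3.40);  n_0 = (+0.5532, -0.8331)
edge 2: e_2 = (-1.83, -2.38);  n_2 = (-0.7927, +0.6095)
∠(n_0, n_2) = 161.14°
δ = |180° − 161.14°| = 18.86°
18.86° ≤ 2α = 73.74°  →  valid

δ = 18.86°, valid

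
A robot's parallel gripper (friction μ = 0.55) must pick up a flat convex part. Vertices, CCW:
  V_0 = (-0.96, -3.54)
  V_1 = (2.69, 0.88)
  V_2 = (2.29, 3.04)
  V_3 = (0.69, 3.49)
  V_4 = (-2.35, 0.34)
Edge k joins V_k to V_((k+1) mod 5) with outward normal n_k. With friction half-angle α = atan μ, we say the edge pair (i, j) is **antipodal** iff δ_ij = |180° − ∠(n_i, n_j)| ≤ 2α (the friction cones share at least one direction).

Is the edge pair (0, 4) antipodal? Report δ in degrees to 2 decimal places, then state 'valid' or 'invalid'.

α = atan 0.55 = 28.81°;  2α = 57.62°
edge 0: e_0 = (+3.65, +4.42);  n_0 = (+0.7711, -0.6367)
edge 4: e_4 = (+1.39, -3.88);  n_4 = (-0.9414, -0.3373)
∠(n_0, n_4) = 120.74°
δ = |180° − 120.74°| = 59.26°
59.26° > 2α = 57.62°  →  invalid

δ = 59.26°, invalid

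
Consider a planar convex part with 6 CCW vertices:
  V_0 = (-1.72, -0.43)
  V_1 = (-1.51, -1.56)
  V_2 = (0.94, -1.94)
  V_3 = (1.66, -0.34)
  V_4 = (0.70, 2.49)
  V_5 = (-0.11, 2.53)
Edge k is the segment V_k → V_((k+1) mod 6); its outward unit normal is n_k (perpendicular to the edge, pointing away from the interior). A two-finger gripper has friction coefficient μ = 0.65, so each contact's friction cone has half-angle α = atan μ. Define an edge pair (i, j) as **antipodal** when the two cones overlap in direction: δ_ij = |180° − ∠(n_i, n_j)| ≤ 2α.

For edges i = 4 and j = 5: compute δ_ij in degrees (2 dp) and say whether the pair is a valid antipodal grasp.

δ = 115.72°, invalid

α = atan 0.65 = 33.02°;  2α = 66.05°
edge 4: e_4 = (-0.81, +0.04);  n_4 = (+0.0493, +0.9988)
edge 5: e_5 = (-1.61, -2.96);  n_5 = (-0.8785, +0.4778)
∠(n_4, n_5) = 64.28°
δ = |180° − 64.28°| = 115.72°
115.72° > 2α = 66.05°  →  invalid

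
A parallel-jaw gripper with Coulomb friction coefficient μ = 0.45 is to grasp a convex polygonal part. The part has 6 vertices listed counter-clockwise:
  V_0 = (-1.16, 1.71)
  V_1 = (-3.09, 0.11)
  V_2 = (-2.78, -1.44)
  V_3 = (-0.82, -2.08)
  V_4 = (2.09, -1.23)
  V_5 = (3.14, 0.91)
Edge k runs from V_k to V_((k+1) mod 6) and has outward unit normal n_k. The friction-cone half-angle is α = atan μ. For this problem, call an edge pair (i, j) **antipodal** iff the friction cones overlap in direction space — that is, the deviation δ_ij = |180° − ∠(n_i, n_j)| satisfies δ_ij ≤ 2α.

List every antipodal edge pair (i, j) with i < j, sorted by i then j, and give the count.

count = 5; pairs: (0,3), (0,4), (1,4), (2,5), (3,5)

α = atan 0.45 = 24.23°;  2α = 48.46°
n_0 = (-0.6382, +0.7699)
n_1 = (-0.9806, -0.1961)
n_2 = (-0.3104, -0.9506)
n_3 = (+0.2804, -0.9599)
n_4 = (+0.8978, -0.4405)
n_5 = (+0.1829, +0.9831)
  (0,1): δ = 118.35°  ·
  (0,2): δ = 57.74°  ·
  (0,3): δ = 23.38°  ✓
  (0,4): δ = 24.21°  ✓
  (0,5): δ = 129.80°  ·
  (1,2): δ = 119.39°  ·
  (1,3): δ = 85.03°  ·
  (1,4): δ = 37.45°  ✓
  (1,5): δ = 68.15°  ·
  (2,3): δ = 145.63°  ·
  (2,4): δ = 98.05°  ·
  (2,5): δ = 7.54°  ✓
  (3,4): δ = 132.42°  ·
  (3,5): δ = 26.82°  ✓
  (4,5): δ = 74.40°  ·
antipodal pairs: 5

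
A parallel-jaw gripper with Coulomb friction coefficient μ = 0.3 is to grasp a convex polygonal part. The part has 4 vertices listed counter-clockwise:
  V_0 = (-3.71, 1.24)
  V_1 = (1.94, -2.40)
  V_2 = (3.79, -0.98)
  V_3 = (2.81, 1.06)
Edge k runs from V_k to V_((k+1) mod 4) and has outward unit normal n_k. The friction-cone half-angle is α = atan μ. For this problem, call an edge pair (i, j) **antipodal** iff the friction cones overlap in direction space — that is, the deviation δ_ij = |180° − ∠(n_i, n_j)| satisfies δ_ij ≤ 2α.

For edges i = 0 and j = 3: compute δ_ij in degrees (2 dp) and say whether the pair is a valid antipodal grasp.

α = atan 0.3 = 16.70°;  2α = 33.40°
edge 0: e_0 = (+5.65, -3.64);  n_0 = (-0.5416, -0.8406)
edge 3: e_3 = (-6.52, +0.18);  n_3 = (+0.0276, +0.9996)
∠(n_0, n_3) = 148.79°
δ = |180° − 148.79°| = 31.21°
31.21° ≤ 2α = 33.40°  →  valid

δ = 31.21°, valid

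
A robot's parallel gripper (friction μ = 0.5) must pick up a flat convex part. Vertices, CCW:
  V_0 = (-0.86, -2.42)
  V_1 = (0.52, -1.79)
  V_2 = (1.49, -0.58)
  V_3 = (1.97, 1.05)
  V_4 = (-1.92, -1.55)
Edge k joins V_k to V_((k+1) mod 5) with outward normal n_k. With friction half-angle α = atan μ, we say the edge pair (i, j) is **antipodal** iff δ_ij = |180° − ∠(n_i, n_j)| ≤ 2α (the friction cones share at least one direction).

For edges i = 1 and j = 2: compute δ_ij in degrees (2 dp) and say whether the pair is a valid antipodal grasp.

α = atan 0.5 = 26.57°;  2α = 53.13°
edge 1: e_1 = (+0.97, +1.21);  n_1 = (+0.7802, -0.6255)
edge 2: e_2 = (+0.48, +1.63);  n_2 = (+0.9593, -0.2825)
∠(n_1, n_2) = 22.31°
δ = |180° − 22.31°| = 157.69°
157.69° > 2α = 53.13°  →  invalid

δ = 157.69°, invalid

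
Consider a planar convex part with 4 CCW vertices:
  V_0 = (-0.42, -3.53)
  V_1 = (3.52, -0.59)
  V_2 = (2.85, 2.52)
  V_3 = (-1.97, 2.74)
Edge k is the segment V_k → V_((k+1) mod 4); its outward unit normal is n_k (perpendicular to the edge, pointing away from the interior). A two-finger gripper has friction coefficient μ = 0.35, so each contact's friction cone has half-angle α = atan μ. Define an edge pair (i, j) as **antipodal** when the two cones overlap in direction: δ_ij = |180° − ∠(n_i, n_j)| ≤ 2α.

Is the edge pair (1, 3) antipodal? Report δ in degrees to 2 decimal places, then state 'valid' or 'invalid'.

α = atan 0.35 = 19.29°;  2α = 38.58°
edge 1: e_1 = (-0.67, +3.11);  n_1 = (+0.9776, +0.2106)
edge 3: e_3 = (+1.55, -6.27);  n_3 = (-0.9708, -0.2400)
∠(n_1, n_3) = 178.27°
δ = |180° − 178.27°| = 1.73°
1.73° ≤ 2α = 38.58°  →  valid

δ = 1.73°, valid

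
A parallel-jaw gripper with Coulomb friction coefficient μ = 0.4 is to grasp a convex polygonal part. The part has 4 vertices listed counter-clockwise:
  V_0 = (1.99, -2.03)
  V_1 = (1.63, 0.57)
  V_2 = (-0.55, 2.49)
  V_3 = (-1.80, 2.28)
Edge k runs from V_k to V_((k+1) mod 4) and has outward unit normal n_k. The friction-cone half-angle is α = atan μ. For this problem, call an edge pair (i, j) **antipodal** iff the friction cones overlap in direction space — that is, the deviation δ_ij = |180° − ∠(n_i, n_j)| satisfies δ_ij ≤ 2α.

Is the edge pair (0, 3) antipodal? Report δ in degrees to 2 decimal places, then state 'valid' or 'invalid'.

δ = 33.44°, valid

α = atan 0.4 = 21.80°;  2α = 43.60°
edge 0: e_0 = (-0.36, +2.60);  n_0 = (+0.9905, +0.1372)
edge 3: e_3 = (+3.79, -4.31);  n_3 = (-0.7510, -0.6604)
∠(n_0, n_3) = 146.56°
δ = |180° − 146.56°| = 33.44°
33.44° ≤ 2α = 43.60°  →  valid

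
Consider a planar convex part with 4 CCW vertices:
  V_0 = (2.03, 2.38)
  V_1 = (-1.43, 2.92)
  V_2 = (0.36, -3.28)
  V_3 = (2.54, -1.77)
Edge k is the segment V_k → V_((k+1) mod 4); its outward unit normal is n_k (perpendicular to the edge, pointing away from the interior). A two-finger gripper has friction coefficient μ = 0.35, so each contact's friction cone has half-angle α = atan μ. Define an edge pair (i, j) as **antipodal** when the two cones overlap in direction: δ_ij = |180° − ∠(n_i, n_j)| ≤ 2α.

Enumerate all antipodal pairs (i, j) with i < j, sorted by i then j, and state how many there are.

α = atan 0.35 = 19.29°;  2α = 38.58°
n_0 = (+0.1542, +0.9880)
n_1 = (-0.9608, -0.2774)
n_2 = (+0.5694, -0.8221)
n_3 = (+0.9925, +0.1220)
  (0,1): δ = 65.03°  ·
  (0,2): δ = 43.58°  ·
  (0,3): δ = 105.88°  ·
  (1,2): δ = 71.40°  ·
  (1,3): δ = 9.10°  ✓
  (2,3): δ = 117.70°  ·
antipodal pairs: 1

count = 1; pairs: (1,3)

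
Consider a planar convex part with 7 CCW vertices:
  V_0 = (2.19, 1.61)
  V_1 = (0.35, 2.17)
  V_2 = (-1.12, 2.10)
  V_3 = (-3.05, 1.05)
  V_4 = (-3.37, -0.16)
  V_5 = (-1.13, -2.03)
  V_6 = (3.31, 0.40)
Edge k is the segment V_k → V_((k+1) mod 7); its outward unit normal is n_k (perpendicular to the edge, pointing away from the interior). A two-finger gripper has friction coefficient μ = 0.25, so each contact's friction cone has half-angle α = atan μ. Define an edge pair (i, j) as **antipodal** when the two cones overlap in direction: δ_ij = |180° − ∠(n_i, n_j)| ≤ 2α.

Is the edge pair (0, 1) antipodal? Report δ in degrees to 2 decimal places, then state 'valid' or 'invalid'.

α = atan 0.25 = 14.04°;  2α = 28.07°
edge 0: e_0 = (-1.84, +0.56);  n_0 = (+0.2912, +0.9567)
edge 1: e_1 = (-1.47, -0.07);  n_1 = (-0.0476, +0.9989)
∠(n_0, n_1) = 19.65°
δ = |180° − 19.65°| = 160.35°
160.35° > 2α = 28.07°  →  invalid

δ = 160.35°, invalid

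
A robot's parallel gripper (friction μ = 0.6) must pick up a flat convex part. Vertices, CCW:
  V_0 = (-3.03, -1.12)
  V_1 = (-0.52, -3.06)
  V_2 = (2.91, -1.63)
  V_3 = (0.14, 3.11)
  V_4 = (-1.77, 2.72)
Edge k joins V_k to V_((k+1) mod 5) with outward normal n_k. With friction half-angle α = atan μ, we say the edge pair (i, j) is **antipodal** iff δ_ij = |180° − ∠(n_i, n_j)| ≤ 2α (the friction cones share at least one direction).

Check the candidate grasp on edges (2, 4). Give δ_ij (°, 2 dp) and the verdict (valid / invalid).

δ = 48.47°, valid

α = atan 0.6 = 30.96°;  2α = 61.93°
edge 2: e_2 = (-2.77, +4.74);  n_2 = (+0.8634, +0.5046)
edge 4: e_4 = (-1.26, -3.84);  n_4 = (-0.9502, +0.3118)
∠(n_2, n_4) = 131.53°
δ = |180° − 131.53°| = 48.47°
48.47° ≤ 2α = 61.93°  →  valid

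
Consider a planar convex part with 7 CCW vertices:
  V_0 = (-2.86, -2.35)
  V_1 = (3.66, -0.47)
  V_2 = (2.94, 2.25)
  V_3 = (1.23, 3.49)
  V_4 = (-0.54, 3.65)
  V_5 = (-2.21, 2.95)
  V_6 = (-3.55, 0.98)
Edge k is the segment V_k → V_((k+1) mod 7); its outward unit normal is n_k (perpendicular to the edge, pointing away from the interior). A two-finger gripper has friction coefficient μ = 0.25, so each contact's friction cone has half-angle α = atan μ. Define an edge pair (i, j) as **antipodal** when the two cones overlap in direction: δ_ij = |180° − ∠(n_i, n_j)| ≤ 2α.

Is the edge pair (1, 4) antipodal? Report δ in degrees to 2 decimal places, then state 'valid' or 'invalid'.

δ = 82.08°, invalid

α = atan 0.25 = 14.04°;  2α = 28.07°
edge 1: e_1 = (-0.72, +2.72);  n_1 = (+0.9667, +0.2559)
edge 4: e_4 = (-1.67, -0.70);  n_4 = (-0.3866, +0.9223)
∠(n_1, n_4) = 97.92°
δ = |180° − 97.92°| = 82.08°
82.08° > 2α = 28.07°  →  invalid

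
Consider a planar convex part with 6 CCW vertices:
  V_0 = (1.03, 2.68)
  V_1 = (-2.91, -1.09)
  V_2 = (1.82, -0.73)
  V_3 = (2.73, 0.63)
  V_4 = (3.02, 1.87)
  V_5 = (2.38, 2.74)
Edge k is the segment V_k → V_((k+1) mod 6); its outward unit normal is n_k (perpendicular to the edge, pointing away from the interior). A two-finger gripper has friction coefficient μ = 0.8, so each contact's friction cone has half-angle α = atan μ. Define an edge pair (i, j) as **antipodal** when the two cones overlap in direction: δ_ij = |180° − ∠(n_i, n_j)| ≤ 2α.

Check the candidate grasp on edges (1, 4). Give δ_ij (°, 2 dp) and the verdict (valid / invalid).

δ = 58.01°, valid

α = atan 0.8 = 38.66°;  2α = 77.32°
edge 1: e_1 = (+4.73, +0.36);  n_1 = (+0.0759, -0.9971)
edge 4: e_4 = (-0.64, +0.87);  n_4 = (+0.8055, +0.5926)
∠(n_1, n_4) = 121.99°
δ = |180° − 121.99°| = 58.01°
58.01° ≤ 2α = 77.32°  →  valid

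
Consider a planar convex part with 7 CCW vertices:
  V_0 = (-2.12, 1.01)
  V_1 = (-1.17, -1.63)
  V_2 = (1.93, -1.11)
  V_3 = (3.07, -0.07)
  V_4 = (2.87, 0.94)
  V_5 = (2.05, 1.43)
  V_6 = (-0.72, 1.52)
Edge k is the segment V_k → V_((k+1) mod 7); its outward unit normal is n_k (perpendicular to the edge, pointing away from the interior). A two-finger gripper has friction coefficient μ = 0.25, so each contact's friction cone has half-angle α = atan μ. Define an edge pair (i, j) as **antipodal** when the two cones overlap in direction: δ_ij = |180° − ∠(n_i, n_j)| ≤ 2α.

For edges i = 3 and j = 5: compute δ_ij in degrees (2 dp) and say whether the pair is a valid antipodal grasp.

δ = 103.06°, invalid

α = atan 0.25 = 14.04°;  2α = 28.07°
edge 3: e_3 = (-0.20, +1.01);  n_3 = (+0.9810, +0.1942)
edge 5: e_5 = (-2.77, +0.09);  n_5 = (+0.0325, +0.9995)
∠(n_3, n_5) = 76.94°
δ = |180° − 76.94°| = 103.06°
103.06° > 2α = 28.07°  →  invalid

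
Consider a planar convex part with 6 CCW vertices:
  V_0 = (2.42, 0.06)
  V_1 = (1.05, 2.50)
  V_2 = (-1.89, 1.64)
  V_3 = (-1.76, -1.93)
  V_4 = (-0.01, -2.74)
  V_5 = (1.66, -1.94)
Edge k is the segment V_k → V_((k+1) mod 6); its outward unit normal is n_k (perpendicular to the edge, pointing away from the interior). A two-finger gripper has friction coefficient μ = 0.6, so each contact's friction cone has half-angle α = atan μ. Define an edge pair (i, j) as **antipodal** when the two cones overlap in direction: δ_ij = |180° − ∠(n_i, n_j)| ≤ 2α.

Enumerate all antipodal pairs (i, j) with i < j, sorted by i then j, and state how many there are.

α = atan 0.6 = 30.96°;  2α = 61.93°
n_0 = (+0.8720, +0.4896)
n_1 = (-0.2808, +0.9598)
n_2 = (-0.9993, -0.0364)
n_3 = (-0.4200, -0.9075)
n_4 = (+0.4320, -0.9019)
n_5 = (+0.9348, -0.3552)
  (0,1): δ = 103.01°  ·
  (0,2): δ = 27.23°  ✓
  (0,3): δ = 35.85°  ✓
  (0,4): δ = 86.28°  ·
  (0,5): δ = 129.88°  ·
  (1,2): δ = 104.22°  ·
  (1,3): δ = 41.14°  ✓
  (1,4): δ = 9.29°  ✓
  (1,5): δ = 52.89°  ✓
  (2,3): δ = 116.92°  ·
  (2,4): δ = 66.49°  ·
  (2,5): δ = 22.89°  ✓
  (3,4): δ = 129.57°  ·
  (3,5): δ = 85.97°  ·
  (4,5): δ = 136.40°  ·
antipodal pairs: 6

count = 6; pairs: (0,2), (0,3), (1,3), (1,4), (1,5), (2,5)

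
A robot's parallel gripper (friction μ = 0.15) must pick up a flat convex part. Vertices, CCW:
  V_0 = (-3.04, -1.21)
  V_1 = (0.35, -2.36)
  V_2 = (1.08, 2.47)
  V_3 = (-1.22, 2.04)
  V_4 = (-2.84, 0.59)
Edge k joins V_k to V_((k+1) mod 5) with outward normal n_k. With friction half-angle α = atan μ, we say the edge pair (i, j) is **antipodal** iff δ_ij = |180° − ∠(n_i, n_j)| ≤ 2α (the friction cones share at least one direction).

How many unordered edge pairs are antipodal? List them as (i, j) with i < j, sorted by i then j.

α = atan 0.15 = 8.53°;  2α = 17.06°
n_0 = (-0.3213, -0.9470)
n_1 = (+0.9888, -0.1494)
n_2 = (-0.1838, +0.9830)
n_3 = (-0.6669, +0.7451)
n_4 = (-0.9939, +0.1104)
  (0,1): δ = 79.86°  ·
  (0,2): δ = 29.33°  ·
  (0,3): δ = 60.57°  ·
  (0,4): δ = 102.40°  ·
  (1,2): δ = 70.82°  ·
  (1,3): δ = 39.57°  ·
  (1,4): δ = 2.25°  ✓
  (2,3): δ = 148.76°  ·
  (2,4): δ = 106.93°  ·
  (3,4): δ = 138.17°  ·
antipodal pairs: 1

count = 1; pairs: (1,4)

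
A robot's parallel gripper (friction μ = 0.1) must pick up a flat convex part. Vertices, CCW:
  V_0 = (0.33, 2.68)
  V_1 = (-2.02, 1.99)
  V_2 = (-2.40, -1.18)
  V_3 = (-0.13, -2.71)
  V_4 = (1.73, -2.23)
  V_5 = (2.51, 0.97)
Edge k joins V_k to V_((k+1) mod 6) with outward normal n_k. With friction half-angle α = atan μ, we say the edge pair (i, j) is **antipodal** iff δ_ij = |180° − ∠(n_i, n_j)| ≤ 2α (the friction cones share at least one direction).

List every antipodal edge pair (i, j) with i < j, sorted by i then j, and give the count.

α = atan 0.1 = 5.71°;  2α = 11.42°
n_0 = (-0.2817, +0.9595)
n_1 = (-0.9929, +0.1190)
n_2 = (-0.5589, -0.8292)
n_3 = (+0.2499, -0.9683)
n_4 = (+0.9716, -0.2368)
n_5 = (+0.6172, +0.7868)
  (0,1): δ = 113.20°  ·
  (0,2): δ = 50.34°  ·
  (0,3): δ = 1.89°  ✓
  (0,4): δ = 59.94°  ·
  (0,5): δ = 125.53°  ·
  (1,2): δ = 117.14°  ·
  (1,3): δ = 68.69°  ·
  (1,4): δ = 6.86°  ✓
  (1,5): δ = 58.72°  ·
  (2,3): δ = 131.55°  ·
  (2,4): δ = 69.72°  ·
  (2,5): δ = 4.13°  ✓
  (3,4): δ = 118.17°  ·
  (3,5): δ = 52.58°  ·
  (4,5): δ = 114.41°  ·
antipodal pairs: 3

count = 3; pairs: (0,3), (1,4), (2,5)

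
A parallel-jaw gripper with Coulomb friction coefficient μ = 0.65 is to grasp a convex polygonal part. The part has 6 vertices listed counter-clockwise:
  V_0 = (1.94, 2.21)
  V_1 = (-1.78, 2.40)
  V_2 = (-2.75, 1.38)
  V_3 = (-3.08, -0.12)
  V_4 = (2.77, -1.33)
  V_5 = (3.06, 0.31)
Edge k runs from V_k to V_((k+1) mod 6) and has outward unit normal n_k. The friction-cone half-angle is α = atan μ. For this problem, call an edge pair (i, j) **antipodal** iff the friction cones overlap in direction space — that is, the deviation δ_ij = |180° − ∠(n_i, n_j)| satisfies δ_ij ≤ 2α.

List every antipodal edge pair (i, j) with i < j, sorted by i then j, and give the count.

count = 6; pairs: (0,3), (1,3), (1,4), (2,4), (2,5), (3,5)

α = atan 0.65 = 33.02°;  2α = 66.05°
n_0 = (+0.0510, +0.9987)
n_1 = (-0.7246, +0.6891)
n_2 = (-0.9766, +0.2149)
n_3 = (-0.2026, -0.9793)
n_4 = (+0.9847, -0.1741)
n_5 = (+0.8615, +0.5078)
  (0,1): δ = 130.64°  ·
  (0,2): δ = 99.48°  ·
  (0,3): δ = 8.76°  ✓
  (0,4): δ = 82.90°  ·
  (0,5): δ = 123.44°  ·
  (1,2): δ = 148.85°  ·
  (1,3): δ = 58.13°  ✓
  (1,4): δ = 33.53°  ✓
  (1,5): δ = 74.08°  ·
  (2,3): δ = 89.28°  ·
  (2,4): δ = 2.38°  ✓
  (2,5): δ = 42.93°  ✓
  (3,4): δ = 88.34°  ·
  (3,5): δ = 47.80°  ✓
  (4,5): δ = 139.45°  ·
antipodal pairs: 6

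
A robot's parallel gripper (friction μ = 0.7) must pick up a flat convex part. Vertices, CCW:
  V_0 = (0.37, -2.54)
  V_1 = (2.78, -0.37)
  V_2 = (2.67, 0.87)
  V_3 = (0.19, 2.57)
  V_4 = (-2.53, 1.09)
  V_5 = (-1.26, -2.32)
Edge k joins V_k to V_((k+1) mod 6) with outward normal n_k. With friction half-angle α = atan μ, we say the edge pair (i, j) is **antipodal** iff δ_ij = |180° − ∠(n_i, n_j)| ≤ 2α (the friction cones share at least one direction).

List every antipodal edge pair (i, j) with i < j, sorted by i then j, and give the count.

α = atan 0.7 = 34.99°;  2α = 69.98°
n_0 = (+0.6691, -0.7431)
n_1 = (+0.9961, +0.0884)
n_2 = (+0.5654, +0.8248)
n_3 = (-0.4779, +0.8784)
n_4 = (-0.9371, -0.3490)
n_5 = (-0.1338, -0.9910)
  (0,1): δ = 126.93°  ·
  (0,2): δ = 76.43°  ·
  (0,3): δ = 13.45°  ✓
  (0,4): δ = 68.43°  ✓
  (0,5): δ = 130.31°  ·
  (1,2): δ = 129.50°  ·
  (1,3): δ = 66.52°  ✓
  (1,4): δ = 15.36°  ✓
  (1,5): δ = 77.24°  ·
  (2,3): δ = 117.02°  ·
  (2,4): δ = 35.14°  ✓
  (2,5): δ = 26.74°  ✓
  (3,4): δ = 98.12°  ·
  (3,5): δ = 36.24°  ✓
  (4,5): δ = 118.11°  ·
antipodal pairs: 7

count = 7; pairs: (0,3), (0,4), (1,3), (1,4), (2,4), (2,5), (3,5)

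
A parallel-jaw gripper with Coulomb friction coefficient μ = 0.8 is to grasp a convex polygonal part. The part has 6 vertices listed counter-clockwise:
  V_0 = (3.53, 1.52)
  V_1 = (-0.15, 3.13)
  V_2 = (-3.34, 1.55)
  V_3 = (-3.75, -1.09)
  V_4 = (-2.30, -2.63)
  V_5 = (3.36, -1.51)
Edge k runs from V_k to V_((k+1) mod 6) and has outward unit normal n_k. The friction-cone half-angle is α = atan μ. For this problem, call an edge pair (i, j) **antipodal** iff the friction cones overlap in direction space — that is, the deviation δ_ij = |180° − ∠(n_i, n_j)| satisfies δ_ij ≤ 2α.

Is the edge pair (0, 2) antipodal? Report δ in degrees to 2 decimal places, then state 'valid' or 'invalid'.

δ = 75.20°, valid

α = atan 0.8 = 38.66°;  2α = 77.32°
edge 0: e_0 = (-3.68, +1.61);  n_0 = (+0.4008, +0.9162)
edge 2: e_2 = (-0.41, -2.64);  n_2 = (-0.9882, +0.1535)
∠(n_0, n_2) = 104.80°
δ = |180° − 104.80°| = 75.20°
75.20° ≤ 2α = 77.32°  →  valid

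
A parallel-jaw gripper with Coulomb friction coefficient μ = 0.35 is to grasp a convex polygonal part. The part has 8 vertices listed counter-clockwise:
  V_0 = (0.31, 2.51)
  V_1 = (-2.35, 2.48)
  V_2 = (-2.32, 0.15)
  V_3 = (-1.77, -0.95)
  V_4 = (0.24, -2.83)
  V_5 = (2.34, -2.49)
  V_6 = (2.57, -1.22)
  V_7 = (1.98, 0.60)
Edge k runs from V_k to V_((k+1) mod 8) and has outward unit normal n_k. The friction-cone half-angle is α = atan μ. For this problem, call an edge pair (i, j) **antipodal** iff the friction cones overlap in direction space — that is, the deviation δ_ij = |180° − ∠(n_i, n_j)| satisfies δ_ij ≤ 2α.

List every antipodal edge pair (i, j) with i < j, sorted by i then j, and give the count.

count = 8; pairs: (0,4), (1,5), (1,6), (2,5), (2,6), (2,7), (3,6), (3,7)

α = atan 0.35 = 19.29°;  2α = 38.58°
n_0 = (-0.0113, +0.9999)
n_1 = (-0.9999, -0.0129)
n_2 = (-0.8944, -0.4472)
n_3 = (-0.6831, -0.7303)
n_4 = (+0.1598, -0.9871)
n_5 = (+0.9840, -0.1782)
n_6 = (+0.9513, +0.3084)
n_7 = (+0.7528, +0.6582)
  (0,1): δ = 89.91°  ·
  (0,2): δ = 64.08°  ·
  (0,3): δ = 43.73°  ·
  (0,4): δ = 8.55°  ✓
  (0,5): δ = 79.09°  ·
  (0,6): δ = 107.32°  ·
  (0,7): δ = 130.52°  ·
  (1,2): δ = 154.17°  ·
  (1,3): δ = 133.82°  ·
  (1,4): δ = 81.54°  ·
  (1,5): δ = 11.00°  ✓
  (1,6): δ = 17.22°  ✓
  (1,7): δ = 40.43°  ·
  (2,3): δ = 159.65°  ·
  (2,4): δ = 107.37°  ·
  (2,5): δ = 36.83°  ✓
  (2,6): δ = 8.60°  ✓
  (2,7): δ = 14.60°  ✓
  (3,4): δ = 127.72°  ·
  (3,5): δ = 57.18°  ·
  (3,6): δ = 28.95°  ✓
  (3,7): δ = 5.75°  ✓
  (4,5): δ = 109.46°  ·
  (4,6): δ = 81.24°  ·
  (4,7): δ = 58.03°  ·
  (5,6): δ = 151.77°  ·
  (5,7): δ = 128.57°  ·
  (6,7): δ = 156.80°  ·
antipodal pairs: 8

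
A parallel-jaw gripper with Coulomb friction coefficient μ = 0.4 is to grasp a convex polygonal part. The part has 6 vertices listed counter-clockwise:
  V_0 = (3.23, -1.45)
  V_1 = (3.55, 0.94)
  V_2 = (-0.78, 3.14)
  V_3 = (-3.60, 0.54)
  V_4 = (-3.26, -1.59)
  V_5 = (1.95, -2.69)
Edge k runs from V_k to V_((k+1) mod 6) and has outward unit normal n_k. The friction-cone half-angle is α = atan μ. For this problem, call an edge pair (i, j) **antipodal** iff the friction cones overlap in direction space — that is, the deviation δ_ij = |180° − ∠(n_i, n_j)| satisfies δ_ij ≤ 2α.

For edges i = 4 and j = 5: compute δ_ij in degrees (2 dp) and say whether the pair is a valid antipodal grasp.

α = atan 0.4 = 21.80°;  2α = 43.60°
edge 4: e_4 = (+5.21, -1.10);  n_4 = (-0.2066, -0.9784)
edge 5: e_5 = (+1.28, +1.24);  n_5 = (+0.6958, -0.7182)
∠(n_4, n_5) = 56.01°
δ = |180° − 56.01°| = 123.99°
123.99° > 2α = 43.60°  →  invalid

δ = 123.99°, invalid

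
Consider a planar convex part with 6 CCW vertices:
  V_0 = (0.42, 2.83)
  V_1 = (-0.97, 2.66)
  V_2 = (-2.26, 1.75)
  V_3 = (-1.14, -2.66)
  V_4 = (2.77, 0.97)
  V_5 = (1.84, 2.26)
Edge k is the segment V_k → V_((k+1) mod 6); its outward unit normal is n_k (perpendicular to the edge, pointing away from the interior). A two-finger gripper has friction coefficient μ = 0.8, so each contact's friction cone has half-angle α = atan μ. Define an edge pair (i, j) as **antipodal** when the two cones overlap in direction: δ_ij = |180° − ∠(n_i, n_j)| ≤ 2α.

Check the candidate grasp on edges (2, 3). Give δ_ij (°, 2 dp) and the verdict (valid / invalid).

α = atan 0.8 = 38.66°;  2α = 77.32°
edge 2: e_2 = (+1.12, -4.41);  n_2 = (-0.9692, -0.2462)
edge 3: e_3 = (+3.91, +3.63);  n_3 = (+0.6804, -0.7329)
∠(n_2, n_3) = 118.62°
δ = |180° − 118.62°| = 61.38°
61.38° ≤ 2α = 77.32°  →  valid

δ = 61.38°, valid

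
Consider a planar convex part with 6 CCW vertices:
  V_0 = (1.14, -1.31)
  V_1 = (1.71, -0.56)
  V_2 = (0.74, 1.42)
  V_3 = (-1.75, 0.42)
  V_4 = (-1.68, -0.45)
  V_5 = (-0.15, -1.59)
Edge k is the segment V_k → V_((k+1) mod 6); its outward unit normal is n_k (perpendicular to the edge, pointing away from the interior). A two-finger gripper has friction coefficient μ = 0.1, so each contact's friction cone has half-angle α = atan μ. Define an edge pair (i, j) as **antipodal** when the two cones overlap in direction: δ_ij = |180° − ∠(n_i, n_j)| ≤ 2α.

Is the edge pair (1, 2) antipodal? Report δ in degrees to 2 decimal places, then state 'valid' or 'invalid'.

α = atan 0.1 = 5.71°;  2α = 11.42°
edge 1: e_1 = (-0.97, +1.98);  n_1 = (+0.8980, +0.4399)
edge 2: e_2 = (-2.49, -1.00);  n_2 = (-0.3727, +0.9280)
∠(n_1, n_2) = 85.78°
δ = |180° − 85.78°| = 94.22°
94.22° > 2α = 11.42°  →  invalid

δ = 94.22°, invalid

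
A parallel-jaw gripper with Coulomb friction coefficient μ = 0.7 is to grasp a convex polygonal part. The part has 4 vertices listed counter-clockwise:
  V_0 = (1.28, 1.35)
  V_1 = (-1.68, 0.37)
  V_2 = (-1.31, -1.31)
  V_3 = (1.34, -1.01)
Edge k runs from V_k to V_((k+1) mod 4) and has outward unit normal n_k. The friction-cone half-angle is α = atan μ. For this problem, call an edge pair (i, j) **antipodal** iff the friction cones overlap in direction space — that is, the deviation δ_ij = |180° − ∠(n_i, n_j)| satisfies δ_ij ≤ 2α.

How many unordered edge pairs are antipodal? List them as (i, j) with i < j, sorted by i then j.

count = 2; pairs: (0,2), (1,3)

α = atan 0.7 = 34.99°;  2α = 69.98°
n_0 = (-0.3143, +0.9493)
n_1 = (-0.9766, -0.2151)
n_2 = (+0.1125, -0.9937)
n_3 = (+0.9997, +0.0254)
  (0,1): δ = 95.90°  ·
  (0,2): δ = 11.86°  ✓
  (0,3): δ = 73.14°  ·
  (1,2): δ = 95.96°  ·
  (1,3): δ = 10.96°  ✓
  (2,3): δ = 95.00°  ·
antipodal pairs: 2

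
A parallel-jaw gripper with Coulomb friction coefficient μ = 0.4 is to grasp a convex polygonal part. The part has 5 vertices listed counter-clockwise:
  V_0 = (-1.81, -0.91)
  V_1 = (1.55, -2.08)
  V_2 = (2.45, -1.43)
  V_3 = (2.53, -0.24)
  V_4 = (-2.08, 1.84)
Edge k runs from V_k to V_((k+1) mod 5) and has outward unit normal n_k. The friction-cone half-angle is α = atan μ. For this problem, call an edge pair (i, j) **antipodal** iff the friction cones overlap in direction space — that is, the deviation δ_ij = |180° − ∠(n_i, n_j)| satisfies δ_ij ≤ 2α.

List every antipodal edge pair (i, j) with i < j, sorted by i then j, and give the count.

α = atan 0.4 = 21.80°;  2α = 43.60°
n_0 = (-0.3288, -0.9444)
n_1 = (+0.5855, -0.8107)
n_2 = (+0.9977, -0.0671)
n_3 = (+0.4113, +0.9115)
n_4 = (-0.9952, -0.0977)
  (0,1): δ = 124.96°  ·
  (0,2): δ = 74.65°  ·
  (0,3): δ = 5.09°  ✓
  (0,4): δ = 114.81°  ·
  (1,2): δ = 129.68°  ·
  (1,3): δ = 60.12°  ·
  (1,4): δ = 59.77°  ·
  (2,3): δ = 110.44°  ·
  (2,4): δ = 9.45°  ✓
  (3,4): δ = 60.11°  ·
antipodal pairs: 2

count = 2; pairs: (0,3), (2,4)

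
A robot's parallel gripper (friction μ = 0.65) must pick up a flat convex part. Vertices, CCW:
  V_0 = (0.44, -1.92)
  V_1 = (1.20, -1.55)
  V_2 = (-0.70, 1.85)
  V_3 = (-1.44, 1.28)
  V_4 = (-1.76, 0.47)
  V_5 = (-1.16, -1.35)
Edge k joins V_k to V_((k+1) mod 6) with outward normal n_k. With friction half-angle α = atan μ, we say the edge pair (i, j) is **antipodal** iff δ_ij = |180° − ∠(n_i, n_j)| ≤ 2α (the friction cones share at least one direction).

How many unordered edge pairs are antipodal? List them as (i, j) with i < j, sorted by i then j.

α = atan 0.65 = 33.02°;  2α = 66.05°
n_0 = (+0.4377, -0.8991)
n_1 = (+0.8729, +0.4878)
n_2 = (-0.6102, +0.7922)
n_3 = (-0.9301, +0.3674)
n_4 = (-0.9497, -0.3131)
n_5 = (-0.3356, -0.9420)
  (0,1): δ = 86.76°  ·
  (0,2): δ = 11.65°  ✓
  (0,3): δ = 42.48°  ✓
  (0,4): δ = 82.29°  ·
  (0,5): δ = 134.43°  ·
  (1,2): δ = 81.59°  ·
  (1,3): δ = 50.75°  ✓
  (1,4): δ = 10.95°  ✓
  (1,5): δ = 41.19°  ✓
  (2,3): δ = 149.16°  ·
  (2,4): δ = 109.36°  ·
  (2,5): δ = 57.21°  ✓
  (3,4): δ = 140.20°  ·
  (3,5): δ = 88.05°  ·
  (4,5): δ = 127.85°  ·
antipodal pairs: 6

count = 6; pairs: (0,2), (0,3), (1,3), (1,4), (1,5), (2,5)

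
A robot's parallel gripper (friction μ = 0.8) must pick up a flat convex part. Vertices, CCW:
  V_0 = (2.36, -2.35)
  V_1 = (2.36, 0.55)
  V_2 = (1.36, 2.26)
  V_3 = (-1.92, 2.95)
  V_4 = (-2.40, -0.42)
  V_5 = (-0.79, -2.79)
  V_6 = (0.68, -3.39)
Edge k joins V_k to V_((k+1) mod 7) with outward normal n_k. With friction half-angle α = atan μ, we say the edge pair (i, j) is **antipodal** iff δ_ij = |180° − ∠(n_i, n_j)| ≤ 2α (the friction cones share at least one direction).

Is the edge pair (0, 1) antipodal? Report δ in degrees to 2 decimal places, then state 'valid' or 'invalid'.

α = atan 0.8 = 38.66°;  2α = 77.32°
edge 0: e_0 = (+0.00, +2.90);  n_0 = (+1.0000, -0.0000)
edge 1: e_1 = (-1.00, +1.71);  n_1 = (+0.8632, +0.5048)
∠(n_0, n_1) = 30.32°
δ = |180° − 30.32°| = 149.68°
149.68° > 2α = 77.32°  →  invalid

δ = 149.68°, invalid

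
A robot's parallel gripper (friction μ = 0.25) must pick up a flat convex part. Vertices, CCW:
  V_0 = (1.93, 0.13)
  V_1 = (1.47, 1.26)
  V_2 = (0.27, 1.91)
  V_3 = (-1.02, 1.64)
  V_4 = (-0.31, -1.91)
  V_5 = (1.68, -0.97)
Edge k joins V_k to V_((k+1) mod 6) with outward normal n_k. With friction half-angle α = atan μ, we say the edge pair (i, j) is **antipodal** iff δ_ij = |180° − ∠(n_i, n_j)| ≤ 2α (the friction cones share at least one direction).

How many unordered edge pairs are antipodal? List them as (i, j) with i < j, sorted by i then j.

α = atan 0.25 = 14.04°;  2α = 28.07°
n_0 = (+0.9262, +0.3770)
n_1 = (+0.4763, +0.8793)
n_2 = (-0.2049, +0.9788)
n_3 = (-0.9806, -0.1961)
n_4 = (+0.4271, -0.9042)
n_5 = (+0.9751, -0.2216)
  (0,1): δ = 140.59°  ·
  (0,2): δ = 100.33°  ·
  (0,3): δ = 10.84°  ✓
  (0,4): δ = 93.13°  ·
  (0,5): δ = 145.05°  ·
  (1,2): δ = 139.74°  ·
  (1,3): δ = 50.25°  ·
  (1,4): δ = 53.73°  ·
  (1,5): δ = 105.64°  ·
  (2,3): δ = 90.51°  ·
  (2,4): δ = 13.46°  ✓
  (2,5): δ = 65.37°  ·
  (3,4): δ = 76.03°  ·
  (3,5): δ = 24.11°  ✓
  (4,5): δ = 128.09°  ·
antipodal pairs: 3

count = 3; pairs: (0,3), (2,4), (3,5)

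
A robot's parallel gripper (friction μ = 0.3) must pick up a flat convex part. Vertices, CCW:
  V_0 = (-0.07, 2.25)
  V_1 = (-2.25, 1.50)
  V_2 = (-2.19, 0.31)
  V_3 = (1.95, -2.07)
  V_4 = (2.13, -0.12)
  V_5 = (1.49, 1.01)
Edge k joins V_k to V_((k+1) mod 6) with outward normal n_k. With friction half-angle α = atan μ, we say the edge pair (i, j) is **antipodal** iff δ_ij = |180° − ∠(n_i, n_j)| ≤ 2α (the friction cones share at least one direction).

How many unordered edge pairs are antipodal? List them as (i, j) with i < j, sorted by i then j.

α = atan 0.3 = 16.70°;  2α = 33.40°
n_0 = (-0.3253, +0.9456)
n_1 = (-0.9987, -0.0504)
n_2 = (-0.4984, -0.8670)
n_3 = (+0.9958, -0.0919)
n_4 = (+0.8701, +0.4928)
n_5 = (+0.6222, +0.7828)
  (0,1): δ = 106.10°  ·
  (0,2): δ = 48.88°  ·
  (0,3): δ = 65.74°  ·
  (0,4): δ = 100.54°  ·
  (0,5): δ = 122.53°  ·
  (1,2): δ = 122.78°  ·
  (1,3): δ = 8.16°  ✓
  (1,4): δ = 26.64°  ✓
  (1,5): δ = 48.63°  ·
  (2,3): δ = 65.38°  ·
  (2,4): δ = 30.58°  ✓
  (2,5): δ = 8.59°  ✓
  (3,4): δ = 145.20°  ·
  (3,5): δ = 123.21°  ·
  (4,5): δ = 158.01°  ·
antipodal pairs: 4

count = 4; pairs: (1,3), (1,4), (2,4), (2,5)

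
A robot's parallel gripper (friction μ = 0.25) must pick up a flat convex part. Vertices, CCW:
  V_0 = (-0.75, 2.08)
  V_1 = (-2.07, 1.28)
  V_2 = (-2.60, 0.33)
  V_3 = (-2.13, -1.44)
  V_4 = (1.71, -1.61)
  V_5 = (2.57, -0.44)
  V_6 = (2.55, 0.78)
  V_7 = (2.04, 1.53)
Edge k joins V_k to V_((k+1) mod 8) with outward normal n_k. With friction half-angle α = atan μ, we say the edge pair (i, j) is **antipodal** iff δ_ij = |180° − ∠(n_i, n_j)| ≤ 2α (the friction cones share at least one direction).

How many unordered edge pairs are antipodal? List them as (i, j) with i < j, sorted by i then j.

α = atan 0.25 = 14.04°;  2α = 28.07°
n_0 = (-0.5183, +0.8552)
n_1 = (-0.8733, +0.4872)
n_2 = (-0.9665, -0.2566)
n_3 = (-0.0442, -0.9990)
n_4 = (+0.8057, -0.5923)
n_5 = (+0.9999, +0.0164)
n_6 = (+0.8269, +0.5623)
n_7 = (+0.1934, +0.9811)
  (0,1): δ = 150.38°  ·
  (0,2): δ = 106.35°  ·
  (0,3): δ = 33.75°  ·
  (0,4): δ = 22.46°  ✓
  (0,5): δ = 59.72°  ·
  (0,6): δ = 93.00°  ·
  (0,7): δ = 137.63°  ·
  (1,2): δ = 135.97°  ·
  (1,3): δ = 63.38°  ·
  (1,4): δ = 7.16°  ✓
  (1,5): δ = 30.10°  ·
  (1,6): δ = 63.37°  ·
  (1,7): δ = 108.01°  ·
  (2,3): δ = 107.41°  ·
  (2,4): δ = 51.19°  ·
  (2,5): δ = 13.93°  ✓
  (2,6): δ = 19.34°  ✓
  (2,7): δ = 63.98°  ·
  (3,4): δ = 123.78°  ·
  (3,5): δ = 86.53°  ·
  (3,6): δ = 53.25°  ·
  (3,7): δ = 8.62°  ✓
  (4,5): δ = 142.74°  ·
  (4,6): δ = 109.47°  ·
  (4,7): δ = 64.83°  ·
  (5,6): δ = 146.72°  ·
  (5,7): δ = 102.09°  ·
  (6,7): δ = 135.37°  ·
antipodal pairs: 5

count = 5; pairs: (0,4), (1,4), (2,5), (2,6), (3,7)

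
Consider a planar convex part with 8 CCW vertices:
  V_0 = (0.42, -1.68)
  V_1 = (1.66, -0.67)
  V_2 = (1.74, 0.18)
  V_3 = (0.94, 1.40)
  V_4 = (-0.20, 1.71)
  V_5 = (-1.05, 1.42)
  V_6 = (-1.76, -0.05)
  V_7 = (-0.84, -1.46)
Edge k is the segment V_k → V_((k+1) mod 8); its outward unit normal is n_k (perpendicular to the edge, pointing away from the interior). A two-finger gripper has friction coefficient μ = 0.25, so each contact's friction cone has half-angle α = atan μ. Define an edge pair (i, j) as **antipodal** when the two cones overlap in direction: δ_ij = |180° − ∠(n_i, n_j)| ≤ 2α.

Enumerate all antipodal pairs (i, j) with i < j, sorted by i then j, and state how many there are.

count = 5; pairs: (0,4), (0,5), (1,5), (2,6), (3,7)

α = atan 0.25 = 14.04°;  2α = 28.07°
n_0 = (+0.6315, -0.7753)
n_1 = (+0.9956, -0.0937)
n_2 = (+0.8362, +0.5484)
n_3 = (+0.2624, +0.9650)
n_4 = (-0.3229, +0.9464)
n_5 = (-0.9005, +0.4349)
n_6 = (-0.8375, -0.5464)
n_7 = (-0.1720, -0.9851)
  (0,1): δ = 134.54°  ·
  (0,2): δ = 95.91°  ·
  (0,3): δ = 54.38°  ·
  (0,4): δ = 20.32°  ✓
  (0,5): δ = 25.06°  ✓
  (0,6): δ = 83.96°  ·
  (0,7): δ = 130.93°  ·
  (1,2): δ = 141.37°  ·
  (1,3): δ = 99.84°  ·
  (1,4): δ = 65.78°  ·
  (1,5): δ = 20.40°  ✓
  (1,6): δ = 38.50°  ·
  (1,7): δ = 85.47°  ·
  (2,3): δ = 138.47°  ·
  (2,4): δ = 104.42°  ·
  (2,5): δ = 59.03°  ·
  (2,6): δ = 0.13°  ✓
  (2,7): δ = 46.84°  ·
  (3,4): δ = 145.95°  ·
  (3,5): δ = 100.57°  ·
  (3,6): δ = 41.66°  ·
  (3,7): δ = 5.31°  ✓
  (4,5): δ = 134.62°  ·
  (4,6): δ = 75.71°  ·
  (4,7): δ = 28.74°  ·
  (5,6): δ = 121.10°  ·
  (5,7): δ = 74.12°  ·
  (6,7): δ = 133.03°  ·
antipodal pairs: 5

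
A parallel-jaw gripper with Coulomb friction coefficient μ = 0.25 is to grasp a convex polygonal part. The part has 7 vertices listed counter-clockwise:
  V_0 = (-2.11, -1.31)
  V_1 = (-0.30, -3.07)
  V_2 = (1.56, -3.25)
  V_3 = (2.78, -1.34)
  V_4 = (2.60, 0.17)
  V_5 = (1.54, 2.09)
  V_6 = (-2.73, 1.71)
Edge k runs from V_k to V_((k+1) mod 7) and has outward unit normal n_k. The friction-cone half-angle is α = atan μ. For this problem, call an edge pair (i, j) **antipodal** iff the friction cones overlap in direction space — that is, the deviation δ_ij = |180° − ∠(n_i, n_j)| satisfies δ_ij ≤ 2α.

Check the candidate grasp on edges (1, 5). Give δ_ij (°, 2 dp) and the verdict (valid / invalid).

α = atan 0.25 = 14.04°;  2α = 28.07°
edge 1: e_1 = (+1.86, -0.18);  n_1 = (-0.0963, -0.9954)
edge 5: e_5 = (-4.27, -0.38);  n_5 = (-0.0886, +0.9961)
∠(n_1, n_5) = 169.39°
δ = |180° − 169.39°| = 10.61°
10.61° ≤ 2α = 28.07°  →  valid

δ = 10.61°, valid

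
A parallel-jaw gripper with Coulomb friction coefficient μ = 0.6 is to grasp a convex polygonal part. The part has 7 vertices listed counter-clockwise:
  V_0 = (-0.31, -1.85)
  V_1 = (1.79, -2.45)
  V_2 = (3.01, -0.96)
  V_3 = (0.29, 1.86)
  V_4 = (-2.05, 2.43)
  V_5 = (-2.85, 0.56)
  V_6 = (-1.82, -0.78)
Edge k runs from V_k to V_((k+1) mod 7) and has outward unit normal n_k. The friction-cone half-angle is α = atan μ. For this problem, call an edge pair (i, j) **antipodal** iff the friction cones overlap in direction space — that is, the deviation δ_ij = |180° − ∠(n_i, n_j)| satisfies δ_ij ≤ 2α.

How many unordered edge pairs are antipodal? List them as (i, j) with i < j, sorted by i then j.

count = 7; pairs: (0,2), (0,3), (1,4), (2,5), (2,6), (3,5), (3,6)

α = atan 0.6 = 30.96°;  2α = 61.93°
n_0 = (-0.2747, -0.9615)
n_1 = (+0.7737, -0.6335)
n_2 = (+0.7198, +0.6942)
n_3 = (+0.2367, +0.9716)
n_4 = (-0.9194, +0.3933)
n_5 = (-0.7928, -0.6094)
n_6 = (-0.5782, -0.8159)
  (0,1): δ = 113.36°  ·
  (0,2): δ = 30.09°  ✓
  (0,3): δ = 2.26°  ✓
  (0,4): δ = 82.78°  ·
  (0,5): δ = 143.49°  ·
  (0,6): δ = 160.62°  ·
  (1,2): δ = 96.72°  ·
  (1,3): δ = 64.38°  ·
  (1,4): δ = 16.15°  ✓
  (1,5): δ = 76.86°  ·
  (1,6): δ = 93.99°  ·
  (2,3): δ = 147.66°  ·
  (2,4): δ = 67.13°  ·
  (2,5): δ = 6.42°  ✓
  (2,6): δ = 10.71°  ✓
  (3,4): δ = 99.47°  ·
  (3,5): δ = 38.76°  ✓
  (3,6): δ = 21.63°  ✓
  (4,5): δ = 119.29°  ·
  (4,6): δ = 102.16°  ·
  (5,6): δ = 162.87°  ·
antipodal pairs: 7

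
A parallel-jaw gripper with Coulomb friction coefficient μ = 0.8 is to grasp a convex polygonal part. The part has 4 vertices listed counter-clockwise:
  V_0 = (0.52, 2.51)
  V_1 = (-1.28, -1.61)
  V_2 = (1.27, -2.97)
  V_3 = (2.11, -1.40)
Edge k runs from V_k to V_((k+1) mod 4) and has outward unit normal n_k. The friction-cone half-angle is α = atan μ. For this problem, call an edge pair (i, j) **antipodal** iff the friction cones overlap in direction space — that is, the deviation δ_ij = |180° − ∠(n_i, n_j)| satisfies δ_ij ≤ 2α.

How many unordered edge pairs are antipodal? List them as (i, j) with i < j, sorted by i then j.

count = 3; pairs: (0,2), (0,3), (1,3)

α = atan 0.8 = 38.66°;  2α = 77.32°
n_0 = (-0.9164, +0.4004)
n_1 = (-0.4706, -0.8824)
n_2 = (+0.8817, -0.4718)
n_3 = (+0.9263, +0.3767)
  (0,1): δ = 94.47°  ·
  (0,2): δ = 4.55°  ✓
  (0,3): δ = 45.73°  ✓
  (1,2): δ = 90.08°  ·
  (1,3): δ = 39.80°  ✓
  (2,3): δ = 129.72°  ·
antipodal pairs: 3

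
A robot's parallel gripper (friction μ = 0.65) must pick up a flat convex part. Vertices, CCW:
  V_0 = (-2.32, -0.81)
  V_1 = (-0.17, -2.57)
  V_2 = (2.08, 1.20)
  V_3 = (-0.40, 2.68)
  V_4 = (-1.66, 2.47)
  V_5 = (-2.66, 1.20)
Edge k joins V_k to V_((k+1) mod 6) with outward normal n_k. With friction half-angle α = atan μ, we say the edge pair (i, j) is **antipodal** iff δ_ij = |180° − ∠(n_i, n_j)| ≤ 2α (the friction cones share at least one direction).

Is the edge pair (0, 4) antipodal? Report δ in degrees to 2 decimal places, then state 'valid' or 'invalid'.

α = atan 0.65 = 33.02°;  2α = 66.05°
edge 0: e_0 = (+2.15, -1.76);  n_0 = (-0.6334, -0.7738)
edge 4: e_4 = (-1.00, -1.27);  n_4 = (-0.7857, +0.6186)
∠(n_0, n_4) = 88.91°
δ = |180° − 88.91°| = 91.09°
91.09° > 2α = 66.05°  →  invalid

δ = 91.09°, invalid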